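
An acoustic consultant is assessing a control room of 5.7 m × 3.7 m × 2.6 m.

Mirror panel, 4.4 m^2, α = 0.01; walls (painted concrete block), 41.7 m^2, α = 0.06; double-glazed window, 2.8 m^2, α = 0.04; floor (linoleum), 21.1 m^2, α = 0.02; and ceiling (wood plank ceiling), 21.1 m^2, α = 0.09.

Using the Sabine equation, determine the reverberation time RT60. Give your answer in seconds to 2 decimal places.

1.77 sec

Summing Sᵢαᵢ: 0.044 + 2.502 + 0.112 + 0.422 + 1.899 → A = 4.979 sabins.
Room volume: 54.834 m³.
RT60 = 0.161 · V / A = 0.161 × 54.834 / 4.979 = 1.77 s.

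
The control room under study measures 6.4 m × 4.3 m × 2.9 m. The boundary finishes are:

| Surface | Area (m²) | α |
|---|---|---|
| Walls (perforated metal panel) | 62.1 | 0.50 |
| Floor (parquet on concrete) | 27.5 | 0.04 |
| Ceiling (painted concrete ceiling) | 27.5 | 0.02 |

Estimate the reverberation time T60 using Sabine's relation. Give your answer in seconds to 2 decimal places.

Equivalent absorption area: A = 62.1×0.50 + 27.5×0.04 + 27.5×0.02 = 32.700 m².
V = 6.4·4.3·2.9 = 79.808 m³.
T = 0.161 V/A = 0.161·79.808/32.700 = 0.39 s.

0.39 sec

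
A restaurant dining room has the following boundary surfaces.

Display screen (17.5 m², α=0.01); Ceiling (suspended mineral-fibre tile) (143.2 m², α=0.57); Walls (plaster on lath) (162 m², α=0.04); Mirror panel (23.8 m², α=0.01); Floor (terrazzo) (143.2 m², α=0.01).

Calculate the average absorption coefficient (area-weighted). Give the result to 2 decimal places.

0.18

S = Σ Sᵢ = 17.5 + 143.2 + 162 + 23.8 + 143.2 = 489.7 m².
A = 17.5*0.01 + 143.2*0.57 + 162*0.04 + 23.8*0.01 + 143.2*0.01 = 89.949 sabins.
ᾱ = 89.949 / 489.7 = 0.18.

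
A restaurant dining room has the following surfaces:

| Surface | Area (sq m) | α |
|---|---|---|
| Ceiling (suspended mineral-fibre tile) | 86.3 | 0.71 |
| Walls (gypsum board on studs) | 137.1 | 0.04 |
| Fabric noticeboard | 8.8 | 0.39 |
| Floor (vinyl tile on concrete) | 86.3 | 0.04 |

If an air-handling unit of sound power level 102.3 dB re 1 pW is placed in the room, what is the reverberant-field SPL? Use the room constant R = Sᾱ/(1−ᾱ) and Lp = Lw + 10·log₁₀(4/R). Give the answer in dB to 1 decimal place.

88.5 dB

Σ(Sᵢαᵢ) = 86.3×0.71 + 137.1×0.04 + 8.8×0.39 + 86.3×0.04 = 73.641; total area S = 318.5 sq m.
ᾱ = 0.2312, so room constant R = A/(1−ᾱ) = 95.787 sq m.
Lp = Lw + 10 log₁₀(4/R) = 102.3 -13.79 = 88.5 dB.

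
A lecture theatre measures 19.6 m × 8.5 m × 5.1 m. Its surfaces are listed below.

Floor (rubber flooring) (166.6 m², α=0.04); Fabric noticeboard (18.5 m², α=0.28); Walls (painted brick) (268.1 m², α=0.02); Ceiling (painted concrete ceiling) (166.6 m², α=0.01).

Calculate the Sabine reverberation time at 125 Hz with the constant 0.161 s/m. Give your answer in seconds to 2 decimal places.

Summing Sᵢαᵢ: 6.664 + 5.180 + 5.362 + 1.666 → A = 18.872 sabins.
V = 19.6·8.5·5.1 = 849.66 m³.
T = 0.161 V/A = 0.161·849.66/18.872 = 7.25 s.

7.25 s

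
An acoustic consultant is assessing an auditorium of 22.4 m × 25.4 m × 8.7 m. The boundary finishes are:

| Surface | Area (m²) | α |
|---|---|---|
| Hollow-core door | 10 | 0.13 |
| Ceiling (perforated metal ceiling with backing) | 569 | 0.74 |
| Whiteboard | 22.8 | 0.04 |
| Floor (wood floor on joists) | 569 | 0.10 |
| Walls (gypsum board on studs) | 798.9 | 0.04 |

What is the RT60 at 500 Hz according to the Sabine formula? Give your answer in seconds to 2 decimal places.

Total absorption A = 10×0.13 + 569×0.74 + 22.8×0.04 + 569×0.10 + 798.9×0.04
  = 1.300 + 421.060 + 0.912 + 56.900 + 31.956 = 512.128 m² sabins.
Room volume: 4949.952 m³.
Sabine: RT60 = 0.161 × 4949.952 / 512.128 = 1.56 s.

1.56 seconds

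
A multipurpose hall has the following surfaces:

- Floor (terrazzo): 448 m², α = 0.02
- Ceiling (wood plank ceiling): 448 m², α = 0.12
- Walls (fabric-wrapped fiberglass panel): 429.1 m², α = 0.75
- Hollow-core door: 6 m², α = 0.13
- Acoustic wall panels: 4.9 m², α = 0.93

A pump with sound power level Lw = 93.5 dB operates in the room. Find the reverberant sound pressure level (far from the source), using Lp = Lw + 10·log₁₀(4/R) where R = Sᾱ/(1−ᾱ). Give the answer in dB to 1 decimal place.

72.1 dB

Σ(Sᵢαᵢ) = 448×0.02 + 448×0.12 + 429.1×0.75 + 6×0.13 + 4.9×0.93 = 389.882; total area S = 1336.0 m².
ᾱ = 389.882/1336.0 = 0.2918; R = Sᾱ/(1−ᾱ) = 389.882/(1−0.2918) = 550.525 m².
Lp = 93.5 + 10·log₁₀(4/550.525) = 93.5 + (-21.39) = 72.1 dB.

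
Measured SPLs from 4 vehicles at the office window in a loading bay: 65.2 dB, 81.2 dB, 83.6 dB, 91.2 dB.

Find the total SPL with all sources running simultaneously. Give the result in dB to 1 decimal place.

92.3 dB

Converting to relative power and adding: 10^(65.2/10) + 10^(81.2/10) + 10^(83.6/10) + 10^(91.2/10) = 1.682e+09.
L_total = 10·log₁₀(1.682e+09) = 92.3 dB.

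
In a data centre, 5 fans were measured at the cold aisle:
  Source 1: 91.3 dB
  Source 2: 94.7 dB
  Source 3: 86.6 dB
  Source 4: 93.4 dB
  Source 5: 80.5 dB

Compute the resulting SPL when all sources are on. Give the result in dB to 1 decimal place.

98.5 dB

Sum in the linear (power) domain: Σ 10^(Lᵢ/10) = 10^(91.3/10) + 10^(94.7/10) + 10^(86.6/10) + 10^(93.4/10) + 10^(80.5/10) = 7.057e+09.
Combined level = 10 log₁₀(7.057e+09) = 98.5 dB.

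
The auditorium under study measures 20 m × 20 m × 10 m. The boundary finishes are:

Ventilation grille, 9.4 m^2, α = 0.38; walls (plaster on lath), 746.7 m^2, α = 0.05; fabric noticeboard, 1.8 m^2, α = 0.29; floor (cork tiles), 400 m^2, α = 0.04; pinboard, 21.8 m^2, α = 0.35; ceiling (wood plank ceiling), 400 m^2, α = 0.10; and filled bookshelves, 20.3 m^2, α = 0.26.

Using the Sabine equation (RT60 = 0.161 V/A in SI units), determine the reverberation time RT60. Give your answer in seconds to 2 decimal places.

Summing Sᵢαᵢ: 3.572 + 37.335 + 0.522 + 16.000 + 7.630 + 40.000 + 5.278 → A = 110.337 sabins.
Room volume: 4000 m³.
RT60 = 0.161 · V / A = 0.161 × 4000 / 110.337 = 5.84 s.

5.84 seconds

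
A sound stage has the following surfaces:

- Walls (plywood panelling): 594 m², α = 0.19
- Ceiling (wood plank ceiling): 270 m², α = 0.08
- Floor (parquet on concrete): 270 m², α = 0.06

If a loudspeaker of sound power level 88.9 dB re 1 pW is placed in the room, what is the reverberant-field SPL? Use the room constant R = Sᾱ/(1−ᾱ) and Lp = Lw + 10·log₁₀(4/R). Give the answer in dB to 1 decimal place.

72.5 dB

A = 150.660 sabins; S = 1134.0 m².
ᾱ = 0.1329, so room constant R = A/(1−ᾱ) = 173.752 m².
Lp = Lw + 10 log₁₀(4/R) = 88.9 -16.38 = 72.5 dB.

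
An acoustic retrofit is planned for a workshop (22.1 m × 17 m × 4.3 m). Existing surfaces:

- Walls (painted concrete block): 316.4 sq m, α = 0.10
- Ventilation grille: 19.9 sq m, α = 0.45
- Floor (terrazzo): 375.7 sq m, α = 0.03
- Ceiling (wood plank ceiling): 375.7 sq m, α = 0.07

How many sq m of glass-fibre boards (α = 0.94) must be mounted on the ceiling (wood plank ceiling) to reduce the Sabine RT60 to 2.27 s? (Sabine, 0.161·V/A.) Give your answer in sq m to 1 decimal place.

Summing Sᵢαᵢ: 31.640 + 8.955 + 11.271 + 26.299 → A₁ = 78.165 sabins.
V = 1615.51 m³. Target absorption A₂ = 0.161 × 1615.51 / 2.27 = 114.580 sabins.
ΔA needed = 114.580 − 78.165 = 36.415 sabins.
Each sq m of panel replacing the ceiling (wood plank ceiling) adds (0.94 − 0.07) = 0.87 sabins.
Area = ΔA/Δα = 36.415/0.87 = 41.9 sq m.

41.9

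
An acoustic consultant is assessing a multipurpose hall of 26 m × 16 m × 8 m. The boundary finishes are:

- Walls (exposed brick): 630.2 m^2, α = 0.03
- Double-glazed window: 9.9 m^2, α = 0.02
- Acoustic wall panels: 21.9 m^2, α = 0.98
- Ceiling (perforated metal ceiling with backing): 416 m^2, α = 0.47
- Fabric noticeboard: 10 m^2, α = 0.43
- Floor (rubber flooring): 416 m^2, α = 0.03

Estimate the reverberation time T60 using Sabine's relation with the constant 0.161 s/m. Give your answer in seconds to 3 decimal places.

2.119 seconds

Summing Sᵢαᵢ: 18.906 + 0.198 + 21.462 + 195.520 + 4.300 + 12.480 → A = 252.866 sabins.
Room volume: 3328 m³.
T = 0.161 V/A = 0.161·3328/252.866 = 2.119 s.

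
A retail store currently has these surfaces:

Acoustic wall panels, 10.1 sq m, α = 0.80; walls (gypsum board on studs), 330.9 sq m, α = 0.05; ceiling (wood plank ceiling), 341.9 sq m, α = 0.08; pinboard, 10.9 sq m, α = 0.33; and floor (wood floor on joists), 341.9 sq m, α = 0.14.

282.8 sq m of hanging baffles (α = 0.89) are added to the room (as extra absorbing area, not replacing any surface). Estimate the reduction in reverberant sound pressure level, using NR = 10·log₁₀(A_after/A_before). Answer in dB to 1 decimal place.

Summing Sᵢαᵢ: 8.080 + 16.545 + 27.352 + 3.597 + 47.866 → A_before = 103.440 sabins.
Treatment contributes 282.8·0.89 = 251.692 sabins.
A_after = 103.440 + 251.692 = 355.132 sabins.
NR = 10·log₁₀(355.132/103.440) = 5.4 dB.

5.4 dB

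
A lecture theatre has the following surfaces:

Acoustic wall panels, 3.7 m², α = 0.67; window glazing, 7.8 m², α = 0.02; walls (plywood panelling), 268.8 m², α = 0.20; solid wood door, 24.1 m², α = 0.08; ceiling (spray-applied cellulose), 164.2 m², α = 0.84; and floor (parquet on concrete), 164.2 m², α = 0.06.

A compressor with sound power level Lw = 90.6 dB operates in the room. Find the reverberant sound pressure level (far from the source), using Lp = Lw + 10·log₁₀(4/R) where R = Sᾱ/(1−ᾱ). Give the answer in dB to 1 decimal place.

A = 206.103 sabins; S = 632.8 m².
ᾱ = 206.103/632.8 = 0.3257; R = Sᾱ/(1−ᾱ) = 206.103/(1−0.3257) = 305.655 m².
Lp = 90.6 + 10·log₁₀(4/305.655) = 90.6 + (-18.83) = 71.8 dB.

71.8 dB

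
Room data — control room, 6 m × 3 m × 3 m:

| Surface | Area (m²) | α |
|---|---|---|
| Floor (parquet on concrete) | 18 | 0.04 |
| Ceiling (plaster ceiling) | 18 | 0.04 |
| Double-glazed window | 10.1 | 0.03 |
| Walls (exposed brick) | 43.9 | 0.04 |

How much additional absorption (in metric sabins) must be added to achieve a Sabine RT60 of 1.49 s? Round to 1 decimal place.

Summing Sᵢαᵢ: 0.720 + 0.720 + 0.303 + 1.756 → A₁ = 3.499 sabins.
For T = 1.49 s, need A₂ = 0.161·V/T = 0.161·54/1.49 = 5.835 sabins.
Shortfall: 5.835 − 3.499 = 2.3 sabins.

2.3 sabins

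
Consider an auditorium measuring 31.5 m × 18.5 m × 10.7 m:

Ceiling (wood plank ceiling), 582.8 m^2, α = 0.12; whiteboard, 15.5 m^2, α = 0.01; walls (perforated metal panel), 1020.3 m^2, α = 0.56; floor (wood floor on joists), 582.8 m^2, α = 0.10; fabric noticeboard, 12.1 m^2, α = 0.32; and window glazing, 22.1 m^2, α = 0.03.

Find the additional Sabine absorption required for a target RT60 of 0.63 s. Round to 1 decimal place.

889.2 sabins

A₁ = Σ Sᵢαᵢ = 582.8×0.12 + 15.5×0.01 + 1020.3×0.56 + 582.8×0.10 + 12.1×0.32 + 22.1×0.03 = 704.274 sabins.
For T = 0.63 s, need A₂ = 0.161·V/T = 0.161·6235.425/0.63 = 1593.498 sabins.
Shortfall: 1593.498 − 704.274 = 889.2 sabins.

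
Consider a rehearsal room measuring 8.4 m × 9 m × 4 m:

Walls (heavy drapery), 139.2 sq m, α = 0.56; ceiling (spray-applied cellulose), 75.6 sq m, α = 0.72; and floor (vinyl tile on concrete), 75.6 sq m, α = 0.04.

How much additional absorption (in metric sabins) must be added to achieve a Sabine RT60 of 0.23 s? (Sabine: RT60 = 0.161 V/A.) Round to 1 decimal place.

76.3 sabins

A₁ = Σ Sᵢαᵢ = 139.2·0.56 + 75.6·0.72 + 75.6·0.04 = 135.408 sabins.
For T = 0.23 s, need A₂ = 0.161·V/T = 0.161·302.4/0.23 = 211.680 sabins.
Shortfall: 211.680 − 135.408 = 76.3 sabins.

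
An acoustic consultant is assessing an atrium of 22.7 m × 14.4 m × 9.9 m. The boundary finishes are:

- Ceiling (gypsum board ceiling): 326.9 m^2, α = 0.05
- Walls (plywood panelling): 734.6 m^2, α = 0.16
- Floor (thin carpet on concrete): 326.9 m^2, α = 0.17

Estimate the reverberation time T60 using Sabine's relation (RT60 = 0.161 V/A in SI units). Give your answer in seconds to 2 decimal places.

Summing Sᵢαᵢ: 16.345 + 117.536 + 55.573 → A = 189.454 sabins.
Volume V = 22.7 × 14.4 × 9.9 = 3236.112 m³.
T = 0.161 V/A = 0.161·3236.112/189.454 = 2.75 s.

2.75 seconds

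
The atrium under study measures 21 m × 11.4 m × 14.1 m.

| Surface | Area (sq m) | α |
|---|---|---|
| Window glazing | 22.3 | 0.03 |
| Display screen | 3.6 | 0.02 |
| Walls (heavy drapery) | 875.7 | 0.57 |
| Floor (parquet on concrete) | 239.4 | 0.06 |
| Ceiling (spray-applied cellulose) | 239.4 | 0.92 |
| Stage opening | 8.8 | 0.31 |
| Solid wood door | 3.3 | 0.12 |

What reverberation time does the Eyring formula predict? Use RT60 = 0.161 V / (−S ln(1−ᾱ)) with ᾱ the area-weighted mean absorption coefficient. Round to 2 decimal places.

0.52 s

S = Σ Sᵢ = 1392.5 sq m.
Absorption A = 22.3·0.03 + 3.6·0.02 + 875.7·0.57 + 239.4·0.06 + 239.4·0.92 + 8.8·0.31 + 3.3·0.12 = 737.626 sabins.
ᾱ = 737.626 / 1392.5 = 0.5297.
Eyring denominator: −S ln(1−ᾱ) = 1050.480.
V = 21 × 11.4 × 14.1 = 3375.54 m³.
RT60 = 0.161 × 3375.54 / 1050.480 = 0.52 s.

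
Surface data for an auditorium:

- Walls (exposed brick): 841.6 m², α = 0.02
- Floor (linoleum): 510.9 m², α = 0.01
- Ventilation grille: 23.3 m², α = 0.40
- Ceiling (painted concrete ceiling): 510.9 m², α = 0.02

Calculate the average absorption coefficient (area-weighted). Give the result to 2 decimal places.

0.02

Total surface area S = 1886.7 m².
A = 841.6*0.02 + 510.9*0.01 + 23.3*0.40 + 510.9*0.02 = 41.479 sabins.
ᾱ = 41.479 / 1886.7 = 0.02.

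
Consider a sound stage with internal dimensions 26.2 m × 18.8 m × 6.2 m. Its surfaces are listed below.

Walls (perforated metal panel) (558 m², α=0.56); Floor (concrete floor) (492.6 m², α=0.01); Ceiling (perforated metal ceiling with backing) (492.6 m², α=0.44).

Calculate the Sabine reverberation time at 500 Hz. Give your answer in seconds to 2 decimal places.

0.92 seconds

Equivalent absorption area: A = 558*0.56 + 492.6*0.01 + 492.6*0.44 = 534.150 m².
V = 26.2·18.8·6.2 = 3053.872 m³.
T = 0.161 V/A = 0.161·3053.872/534.150 = 0.92 s.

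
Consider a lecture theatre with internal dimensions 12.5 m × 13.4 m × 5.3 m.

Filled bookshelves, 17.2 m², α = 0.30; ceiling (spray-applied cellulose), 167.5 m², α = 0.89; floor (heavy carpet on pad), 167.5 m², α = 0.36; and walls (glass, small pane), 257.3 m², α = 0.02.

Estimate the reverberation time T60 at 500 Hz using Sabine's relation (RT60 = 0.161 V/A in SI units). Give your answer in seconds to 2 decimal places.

Summing Sᵢαᵢ: 5.160 + 149.075 + 60.300 + 5.146 → A = 219.681 sabins.
Room volume: 887.75 m³.
Sabine: RT60 = 0.161 × 887.75 / 219.681 = 0.65 s.

0.65 s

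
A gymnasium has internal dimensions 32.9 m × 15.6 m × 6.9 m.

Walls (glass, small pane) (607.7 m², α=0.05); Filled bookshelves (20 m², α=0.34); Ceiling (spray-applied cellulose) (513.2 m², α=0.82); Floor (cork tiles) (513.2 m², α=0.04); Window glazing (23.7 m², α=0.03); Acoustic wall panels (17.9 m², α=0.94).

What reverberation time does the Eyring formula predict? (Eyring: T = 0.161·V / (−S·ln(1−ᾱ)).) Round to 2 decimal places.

0.97 seconds

S = Σ Sᵢ = 1695.7 m².
Absorption A = 607.7·0.05 + 20·0.34 + 513.2·0.82 + 513.2·0.04 + 23.7·0.03 + 17.9·0.94 = 496.074 sabins.
Mean coefficient ᾱ = A/S = 0.2925.
Eyring denominator: −S ln(1−ᾱ) = 586.742.
V = 32.9 × 15.6 × 6.9 = 3541.356 m³.
T = 0.161·V/[−S·ln(1−ᾱ)] = 0.161·3541.356/586.742 = 0.97 s.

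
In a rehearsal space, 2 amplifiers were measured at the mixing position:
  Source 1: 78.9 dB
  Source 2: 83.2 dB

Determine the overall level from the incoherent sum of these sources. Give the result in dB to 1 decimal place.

Sum in the linear (power) domain: Σ 10^(Lᵢ/10) = 10^(78.9/10) + 10^(83.2/10) = 2.866e+08.
L_total = 10·log₁₀(2.866e+08) = 84.6 dB.

84.6 dB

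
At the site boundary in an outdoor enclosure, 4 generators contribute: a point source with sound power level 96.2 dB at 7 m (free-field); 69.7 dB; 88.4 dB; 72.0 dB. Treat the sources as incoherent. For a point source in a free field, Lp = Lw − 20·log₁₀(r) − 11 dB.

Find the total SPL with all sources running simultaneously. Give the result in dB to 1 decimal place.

88.6 dB

Source at 7 m: Lp = 96.2 − 20·log₁₀(7) − 11 = 68.3 dB.
Σ 10^(Lᵢ/10) = 7.238e+08.
L_total = 10·log₁₀(7.238e+08) = 88.6 dB.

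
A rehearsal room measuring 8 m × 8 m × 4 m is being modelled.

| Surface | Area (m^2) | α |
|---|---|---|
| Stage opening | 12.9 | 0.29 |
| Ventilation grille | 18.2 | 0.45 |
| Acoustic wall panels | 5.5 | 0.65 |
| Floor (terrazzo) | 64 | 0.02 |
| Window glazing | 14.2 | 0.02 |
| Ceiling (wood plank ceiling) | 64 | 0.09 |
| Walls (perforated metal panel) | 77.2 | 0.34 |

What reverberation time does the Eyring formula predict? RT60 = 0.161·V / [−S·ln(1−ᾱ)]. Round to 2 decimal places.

S = Σ Sᵢ = 256.0 m^2.
Absorption A = 12.9·0.29 + 18.2·0.45 + 5.5·0.65 + 64·0.02 + 14.2·0.02 + 64·0.09 + 77.2·0.34 = 49.078 sabins.
ᾱ = 49.078 / 256.0 = 0.1917.
Eyring denominator: −S ln(1−ᾱ) = 54.482.
V = 8 × 8 × 4 = 256 m³.
RT60 = 0.161 × 256 / 54.482 = 0.76 s.

0.76 seconds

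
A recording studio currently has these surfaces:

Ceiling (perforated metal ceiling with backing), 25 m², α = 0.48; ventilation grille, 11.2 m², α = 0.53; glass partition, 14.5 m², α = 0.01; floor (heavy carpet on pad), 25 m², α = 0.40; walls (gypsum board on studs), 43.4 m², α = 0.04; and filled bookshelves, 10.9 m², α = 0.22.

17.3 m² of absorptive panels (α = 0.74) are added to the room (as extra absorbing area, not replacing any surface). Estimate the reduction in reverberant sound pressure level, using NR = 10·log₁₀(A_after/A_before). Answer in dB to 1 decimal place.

1.5 dB

Summing Sᵢαᵢ: 12.000 + 5.936 + 0.145 + 10.000 + 1.736 + 2.398 → A_before = 32.215 sabins.
Added absorption = 17.3 × 0.74 = 12.802 sabins.
A_after = 32.215 + 12.802 = 45.017 sabins.
Reduction = 10 log₁₀(A_after/A_before) = 10 log₁₀(1.3974) = 1.5 dB.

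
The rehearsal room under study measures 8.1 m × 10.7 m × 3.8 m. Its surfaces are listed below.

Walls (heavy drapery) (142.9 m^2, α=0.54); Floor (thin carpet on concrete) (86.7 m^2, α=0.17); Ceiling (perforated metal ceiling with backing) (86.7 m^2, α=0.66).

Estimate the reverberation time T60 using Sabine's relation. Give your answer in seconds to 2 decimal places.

A = Σ Sᵢαᵢ = 142.9×0.54 + 86.7×0.17 + 86.7×0.66 = 149.127 sabins.
Volume V = 8.1 × 10.7 × 3.8 = 329.346 m³.
Sabine: RT60 = 0.161 × 329.346 / 149.127 = 0.36 s.

0.36 s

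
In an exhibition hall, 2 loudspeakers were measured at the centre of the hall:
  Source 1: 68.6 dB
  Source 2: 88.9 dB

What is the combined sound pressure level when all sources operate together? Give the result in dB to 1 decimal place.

88.9 dB

Σ 10^(Lᵢ/10) = 7.835e+08.
Back to dB: 10·log₁₀ Σ = 88.9 dB.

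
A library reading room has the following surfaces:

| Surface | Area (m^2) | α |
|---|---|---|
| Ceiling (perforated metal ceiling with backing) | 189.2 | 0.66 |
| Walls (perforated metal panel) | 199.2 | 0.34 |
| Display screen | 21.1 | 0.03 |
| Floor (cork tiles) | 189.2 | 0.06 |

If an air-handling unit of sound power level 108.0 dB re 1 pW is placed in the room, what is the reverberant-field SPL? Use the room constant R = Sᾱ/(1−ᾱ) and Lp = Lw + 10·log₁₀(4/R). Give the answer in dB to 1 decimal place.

89.1 dB

Σ(Sᵢαᵢ) = 189.2·0.66 + 199.2·0.34 + 21.1·0.03 + 189.2·0.06 = 204.585; total area S = 598.7 m^2.
ᾱ = 204.585/598.7 = 0.3417; R = Sᾱ/(1−ᾱ) = 204.585/(1−0.3417) = 310.778 m^2.
Lp = Lw + 10 log₁₀(4/R) = 108.0 -18.90 = 89.1 dB.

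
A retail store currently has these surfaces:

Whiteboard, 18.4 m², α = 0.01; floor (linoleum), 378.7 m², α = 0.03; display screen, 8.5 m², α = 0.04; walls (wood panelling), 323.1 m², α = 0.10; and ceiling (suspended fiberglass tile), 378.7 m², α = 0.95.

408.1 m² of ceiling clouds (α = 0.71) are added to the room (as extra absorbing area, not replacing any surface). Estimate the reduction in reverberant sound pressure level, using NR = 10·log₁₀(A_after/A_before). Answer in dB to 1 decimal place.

2.3 dB

Summing Sᵢαᵢ: 0.184 + 11.361 + 0.340 + 32.310 + 359.765 → A_before = 403.960 sabins.
Treatment contributes 408.1·0.71 = 289.751 sabins.
New total A_after = 693.711 sabins.
NR = 10·log₁₀(693.711/403.960) = 2.3 dB.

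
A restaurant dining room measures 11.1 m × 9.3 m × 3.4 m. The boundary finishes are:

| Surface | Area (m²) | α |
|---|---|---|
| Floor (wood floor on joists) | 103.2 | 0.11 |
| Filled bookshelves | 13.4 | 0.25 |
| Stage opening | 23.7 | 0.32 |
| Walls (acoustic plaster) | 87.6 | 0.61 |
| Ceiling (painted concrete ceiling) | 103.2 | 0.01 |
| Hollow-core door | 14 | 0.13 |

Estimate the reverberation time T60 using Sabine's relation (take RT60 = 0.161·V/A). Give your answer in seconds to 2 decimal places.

A = Σ Sᵢαᵢ = 103.2*0.11 + 13.4*0.25 + 23.7*0.32 + 87.6*0.61 + 103.2*0.01 + 14*0.13 = 78.574 sabins.
Volume V = 11.1 × 9.3 × 3.4 = 350.982 m³.
Sabine: RT60 = 0.161 × 350.982 / 78.574 = 0.72 s.

0.72 s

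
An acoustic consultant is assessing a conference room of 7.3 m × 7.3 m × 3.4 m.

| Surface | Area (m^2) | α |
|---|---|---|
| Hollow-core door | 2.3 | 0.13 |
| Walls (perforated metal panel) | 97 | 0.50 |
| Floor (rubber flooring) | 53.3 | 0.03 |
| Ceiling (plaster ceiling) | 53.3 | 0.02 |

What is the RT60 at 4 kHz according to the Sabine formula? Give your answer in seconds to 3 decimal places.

0.567 s

Summing Sᵢαᵢ: 0.299 + 48.500 + 1.599 + 1.066 → A = 51.464 sabins.
V = 7.3·7.3·3.4 = 181.186 m³.
RT60 = 0.161 · V / A = 0.161 × 181.186 / 51.464 = 0.567 s.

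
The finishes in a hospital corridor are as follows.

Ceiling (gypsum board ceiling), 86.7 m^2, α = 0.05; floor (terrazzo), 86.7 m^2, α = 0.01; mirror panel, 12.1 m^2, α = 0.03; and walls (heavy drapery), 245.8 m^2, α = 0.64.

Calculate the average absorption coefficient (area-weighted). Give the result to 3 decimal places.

S = Σ Sᵢ = 86.7 + 86.7 + 12.1 + 245.8 = 431.3 m^2.
A = 86.7*0.05 + 86.7*0.01 + 12.1*0.03 + 245.8*0.64 = 162.877 sabins.
ᾱ = A/S = 0.378.

0.378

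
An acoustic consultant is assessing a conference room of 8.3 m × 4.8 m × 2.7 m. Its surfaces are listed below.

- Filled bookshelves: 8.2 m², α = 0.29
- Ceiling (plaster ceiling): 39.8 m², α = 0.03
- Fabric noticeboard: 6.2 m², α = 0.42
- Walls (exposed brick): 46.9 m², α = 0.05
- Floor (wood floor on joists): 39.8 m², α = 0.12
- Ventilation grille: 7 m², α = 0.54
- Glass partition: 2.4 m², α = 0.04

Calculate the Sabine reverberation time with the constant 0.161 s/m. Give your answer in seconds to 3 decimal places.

A = Σ Sᵢαᵢ = 8.2×0.29 + 39.8×0.03 + 6.2×0.42 + 46.9×0.05 + 39.8×0.12 + 7×0.54 + 2.4×0.04 = 17.173 sabins.
Room volume: 107.568 m³.
T = 0.161 V/A = 0.161·107.568/17.173 = 1.008 s.

1.008 sec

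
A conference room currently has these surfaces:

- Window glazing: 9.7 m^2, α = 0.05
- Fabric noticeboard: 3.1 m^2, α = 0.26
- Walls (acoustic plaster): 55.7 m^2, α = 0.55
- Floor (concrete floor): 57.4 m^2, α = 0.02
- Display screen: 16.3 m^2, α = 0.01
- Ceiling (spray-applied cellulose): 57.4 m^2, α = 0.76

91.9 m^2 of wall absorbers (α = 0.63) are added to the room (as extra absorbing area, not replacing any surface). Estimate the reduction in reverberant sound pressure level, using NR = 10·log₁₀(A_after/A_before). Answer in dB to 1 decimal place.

2.4 dB

Equivalent absorption area: A_before = 9.7·0.05 + 3.1·0.26 + 55.7·0.55 + 57.4·0.02 + 16.3·0.01 + 57.4·0.76 = 76.861 m^2.
Treatment contributes 91.9·0.63 = 57.897 sabins.
New total A_after = 134.758 sabins.
NR = 10·log₁₀(134.758/76.861) = 2.4 dB.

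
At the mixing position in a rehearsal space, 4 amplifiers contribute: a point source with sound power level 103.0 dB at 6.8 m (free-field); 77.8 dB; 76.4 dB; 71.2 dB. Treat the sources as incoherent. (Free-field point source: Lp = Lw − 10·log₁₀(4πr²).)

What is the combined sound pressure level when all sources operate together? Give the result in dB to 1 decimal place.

81.8 dB

Source at 6.8 m: Lp = 103.0 − 10·log₁₀(4π·6.8²) = 103.0 − 10·log₁₀(581.069) = 75.4 dB.
Converting to relative power and adding: 10^(75.4/10) + 10^(77.8/10) + 10^(76.4/10) + 10^(71.2/10) = 1.518e+08.
L_total = 10·log₁₀(1.518e+08) = 81.8 dB.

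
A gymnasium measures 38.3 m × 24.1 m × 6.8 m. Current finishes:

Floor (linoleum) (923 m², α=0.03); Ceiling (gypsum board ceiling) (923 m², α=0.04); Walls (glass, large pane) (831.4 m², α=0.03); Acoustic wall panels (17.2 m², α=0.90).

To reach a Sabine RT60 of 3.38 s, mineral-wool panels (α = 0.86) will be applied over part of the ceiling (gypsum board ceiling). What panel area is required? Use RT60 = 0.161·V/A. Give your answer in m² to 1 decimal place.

236.5

Summing Sᵢαᵢ: 27.690 + 36.920 + 24.942 + 15.480 → A₁ = 105.032 sabins.
Required A₂ = 0.161·6276.604/3.38 = 298.974 sabins.
ΔA needed = 298.974 − 105.032 = 193.942 sabins.
Net gain per m²: Δα = 0.86 − 0.04 = 0.82.
Area = ΔA/Δα = 193.942/0.82 = 236.5 m².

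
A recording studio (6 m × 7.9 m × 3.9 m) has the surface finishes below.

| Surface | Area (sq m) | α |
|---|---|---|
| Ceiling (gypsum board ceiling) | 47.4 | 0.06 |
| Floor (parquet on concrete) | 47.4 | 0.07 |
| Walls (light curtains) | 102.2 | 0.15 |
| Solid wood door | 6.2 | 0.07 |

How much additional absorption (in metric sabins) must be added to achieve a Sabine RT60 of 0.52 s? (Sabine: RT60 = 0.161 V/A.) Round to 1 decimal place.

Summing Sᵢαᵢ: 2.844 + 3.318 + 15.330 + 0.434 → A₁ = 21.926 sabins.
V = 184.86 m³. Required absorption A₂ = 0.161 × 184.86 / 0.52 = 57.236 sabins.
ΔA = A₂ − A₁ = 57.236 − 21.926 = 35.3 sabins.

35.3 sabins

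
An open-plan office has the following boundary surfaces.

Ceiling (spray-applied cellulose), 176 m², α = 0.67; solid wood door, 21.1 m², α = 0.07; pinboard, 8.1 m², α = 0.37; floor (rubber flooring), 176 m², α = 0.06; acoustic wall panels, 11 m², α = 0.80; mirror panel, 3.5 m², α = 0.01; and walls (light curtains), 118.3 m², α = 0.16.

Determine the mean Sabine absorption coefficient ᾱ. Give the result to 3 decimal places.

0.313

Total surface area S = 514.0 m².
Σ(Sᵢαᵢ) = 176×0.67 + 21.1×0.07 + 8.1×0.37 + 176×0.06 + 11×0.80 + 3.5×0.01 + 118.3×0.16 = 160.717.
ᾱ = 160.717 / 514.0 = 0.313.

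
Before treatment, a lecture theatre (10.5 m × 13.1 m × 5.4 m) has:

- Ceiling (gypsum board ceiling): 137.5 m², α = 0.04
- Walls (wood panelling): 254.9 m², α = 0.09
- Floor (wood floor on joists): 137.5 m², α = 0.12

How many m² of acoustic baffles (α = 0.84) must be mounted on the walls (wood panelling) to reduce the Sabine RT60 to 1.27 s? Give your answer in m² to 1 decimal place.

Summing Sᵢαᵢ: 5.500 + 22.941 + 16.500 → A₁ = 44.941 sabins.
Required A₂ = 0.161·742.77/1.27 = 94.162 sabins.
Absorption to add: 94.162 − 44.941 = 49.221 sabins.
Net gain per m²: Δα = 0.84 − 0.09 = 0.75.
Area = ΔA/Δα = 49.221/0.75 = 65.6 m².

65.6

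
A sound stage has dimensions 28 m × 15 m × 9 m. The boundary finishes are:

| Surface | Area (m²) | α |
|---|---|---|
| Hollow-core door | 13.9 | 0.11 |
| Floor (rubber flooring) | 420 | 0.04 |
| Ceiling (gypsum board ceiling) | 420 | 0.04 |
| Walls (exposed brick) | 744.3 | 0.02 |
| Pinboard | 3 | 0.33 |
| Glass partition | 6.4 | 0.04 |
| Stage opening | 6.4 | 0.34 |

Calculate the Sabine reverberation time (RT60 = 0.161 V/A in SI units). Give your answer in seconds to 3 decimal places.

Equivalent absorption area: A = 13.9·0.11 + 420·0.04 + 420·0.04 + 744.3·0.02 + 3·0.33 + 6.4·0.04 + 6.4·0.34 = 53.437 m².
Volume V = 28 × 15 × 9 = 3780 m³.
RT60 = 0.161 · V / A = 0.161 × 3780 / 53.437 = 11.389 s.

11.389 s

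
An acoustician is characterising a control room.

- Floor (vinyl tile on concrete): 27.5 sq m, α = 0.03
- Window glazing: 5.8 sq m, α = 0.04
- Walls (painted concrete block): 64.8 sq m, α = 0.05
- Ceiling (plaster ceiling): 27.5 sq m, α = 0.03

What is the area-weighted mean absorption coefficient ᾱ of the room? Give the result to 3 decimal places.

S = Σ Sᵢ = 27.5 + 5.8 + 64.8 + 27.5 = 125.6 sq m.
Σ(Sᵢαᵢ) = 27.5·0.03 + 5.8·0.04 + 64.8·0.05 + 27.5·0.03 = 5.122.
ᾱ = A/S = 0.041.

0.041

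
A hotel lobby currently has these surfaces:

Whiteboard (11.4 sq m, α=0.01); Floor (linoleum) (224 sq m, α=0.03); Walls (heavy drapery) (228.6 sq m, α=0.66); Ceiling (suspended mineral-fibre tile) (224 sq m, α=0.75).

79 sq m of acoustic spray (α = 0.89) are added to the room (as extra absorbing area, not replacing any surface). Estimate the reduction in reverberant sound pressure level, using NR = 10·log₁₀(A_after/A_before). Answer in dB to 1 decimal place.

0.8 dB

A_before = Σ Sᵢαᵢ = 11.4·0.01 + 224·0.03 + 228.6·0.66 + 224·0.75 = 325.710 sabins.
Added absorption = 79 × 0.89 = 70.310 sabins.
New total A_after = 396.020 sabins.
NR = 10·log₁₀(396.020/325.710) = 0.8 dB.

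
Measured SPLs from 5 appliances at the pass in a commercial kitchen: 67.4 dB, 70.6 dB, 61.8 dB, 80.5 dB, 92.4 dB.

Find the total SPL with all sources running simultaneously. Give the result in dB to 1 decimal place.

Σ 10^(Lᵢ/10) = 1.868e+09.
Combined level = 10 log₁₀(1.868e+09) = 92.7 dB.

92.7 dB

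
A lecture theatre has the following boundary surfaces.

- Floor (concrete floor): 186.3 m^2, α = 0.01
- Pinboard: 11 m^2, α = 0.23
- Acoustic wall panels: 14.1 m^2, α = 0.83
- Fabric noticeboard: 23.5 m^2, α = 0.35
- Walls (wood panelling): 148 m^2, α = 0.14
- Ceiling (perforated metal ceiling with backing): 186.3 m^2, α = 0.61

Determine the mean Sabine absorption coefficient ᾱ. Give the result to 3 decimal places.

S = Σ Sᵢ = 186.3 + 11 + 14.1 + 23.5 + 148 + 186.3 = 569.2 m^2.
Σ(Sᵢαᵢ) = 186.3·0.01 + 11·0.23 + 14.1·0.83 + 23.5·0.35 + 148·0.14 + 186.3·0.61 = 158.684.
ᾱ = A/S = 0.279.

0.279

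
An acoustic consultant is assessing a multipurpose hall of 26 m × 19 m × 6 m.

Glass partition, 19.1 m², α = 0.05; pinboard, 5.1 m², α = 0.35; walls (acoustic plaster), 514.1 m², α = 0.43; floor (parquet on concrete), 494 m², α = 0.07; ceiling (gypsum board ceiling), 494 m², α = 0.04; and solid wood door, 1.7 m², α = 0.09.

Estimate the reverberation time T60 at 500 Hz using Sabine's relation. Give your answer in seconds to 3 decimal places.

A = Σ Sᵢαᵢ = 19.1×0.05 + 5.1×0.35 + 514.1×0.43 + 494×0.07 + 494×0.04 + 1.7×0.09 = 278.296 sabins.
Volume V = 26 × 19 × 6 = 2964 m³.
T = 0.161 V/A = 0.161·2964/278.296 = 1.715 s.

1.715 seconds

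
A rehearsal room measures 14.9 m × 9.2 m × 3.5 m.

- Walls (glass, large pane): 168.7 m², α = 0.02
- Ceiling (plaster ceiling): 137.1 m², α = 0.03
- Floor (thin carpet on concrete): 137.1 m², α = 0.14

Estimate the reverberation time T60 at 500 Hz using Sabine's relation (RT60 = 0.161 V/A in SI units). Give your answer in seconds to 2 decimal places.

Equivalent absorption area: A = 168.7×0.02 + 137.1×0.03 + 137.1×0.14 = 26.681 m².
Volume V = 14.9 × 9.2 × 3.5 = 479.78 m³.
RT60 = 0.161 · V / A = 0.161 × 479.78 / 26.681 = 2.90 s.

2.90 s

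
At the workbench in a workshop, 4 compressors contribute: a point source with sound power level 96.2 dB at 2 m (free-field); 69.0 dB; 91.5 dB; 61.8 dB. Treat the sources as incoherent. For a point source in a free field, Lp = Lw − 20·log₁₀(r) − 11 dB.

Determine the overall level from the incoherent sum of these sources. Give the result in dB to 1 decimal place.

Source at 2 m: Lp = 96.2 − 20·log₁₀(2) − 11 = 79.2 dB.
Sum in the linear (power) domain: Σ 10^(Lᵢ/10) = 10^(79.2/10) + 10^(69.0/10) + 10^(91.5/10) + 10^(61.8/10) = 1.505e+09.
Combined level = 10 log₁₀(1.505e+09) = 91.8 dB.

91.8 dB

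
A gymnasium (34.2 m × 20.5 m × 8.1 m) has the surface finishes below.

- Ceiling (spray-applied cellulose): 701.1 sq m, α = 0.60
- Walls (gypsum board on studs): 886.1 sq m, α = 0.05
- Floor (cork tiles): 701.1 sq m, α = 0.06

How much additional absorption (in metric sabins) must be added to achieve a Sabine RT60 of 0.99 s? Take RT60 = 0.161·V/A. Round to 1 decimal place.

416.5 sabins

Total absorption A₁ = 701.1*0.60 + 886.1*0.05 + 701.1*0.06
  = 420.660 + 44.305 + 42.066 = 507.031 sq m sabins.
Target A₂ = 0.161·5678.91/0.99 = 923.540 sabins (V = 5678.91 m³).
Additional absorption ΔA = 923.540 − 507.031 = 416.5 sabins.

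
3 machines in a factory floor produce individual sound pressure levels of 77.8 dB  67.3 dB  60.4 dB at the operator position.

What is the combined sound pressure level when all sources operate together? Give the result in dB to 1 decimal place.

78.2 dB

Sum in the linear (power) domain: Σ 10^(Lᵢ/10) = 10^(77.8/10) + 10^(67.3/10) + 10^(60.4/10) = 6.672e+07.
Back to dB: 10·log₁₀ Σ = 78.2 dB.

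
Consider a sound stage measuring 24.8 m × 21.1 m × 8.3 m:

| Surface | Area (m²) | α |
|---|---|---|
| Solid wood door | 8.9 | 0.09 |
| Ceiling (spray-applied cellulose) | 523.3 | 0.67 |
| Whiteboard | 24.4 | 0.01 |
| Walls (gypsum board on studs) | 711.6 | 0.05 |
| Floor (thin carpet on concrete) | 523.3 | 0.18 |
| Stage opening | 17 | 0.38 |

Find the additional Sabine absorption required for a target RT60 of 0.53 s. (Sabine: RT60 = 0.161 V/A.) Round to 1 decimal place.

831.5 sabins

Equivalent absorption area: A₁ = 8.9·0.09 + 523.3·0.67 + 24.4·0.01 + 711.6·0.05 + 523.3·0.18 + 17·0.38 = 487.890 m².
V = 4343.224 m³. Required absorption A₂ = 0.161 × 4343.224 / 0.53 = 1319.357 sabins.
Additional absorption ΔA = 1319.357 − 487.890 = 831.5 sabins.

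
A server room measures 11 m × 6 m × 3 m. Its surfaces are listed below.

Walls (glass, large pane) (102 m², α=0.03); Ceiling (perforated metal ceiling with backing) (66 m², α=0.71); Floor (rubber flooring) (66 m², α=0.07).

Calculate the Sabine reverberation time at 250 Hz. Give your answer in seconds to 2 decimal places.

A = Σ Sᵢαᵢ = 102×0.03 + 66×0.71 + 66×0.07 = 54.540 sabins.
Volume V = 11 × 6 × 3 = 198 m³.
Sabine: RT60 = 0.161 × 198 / 54.540 = 0.58 s.

0.58 seconds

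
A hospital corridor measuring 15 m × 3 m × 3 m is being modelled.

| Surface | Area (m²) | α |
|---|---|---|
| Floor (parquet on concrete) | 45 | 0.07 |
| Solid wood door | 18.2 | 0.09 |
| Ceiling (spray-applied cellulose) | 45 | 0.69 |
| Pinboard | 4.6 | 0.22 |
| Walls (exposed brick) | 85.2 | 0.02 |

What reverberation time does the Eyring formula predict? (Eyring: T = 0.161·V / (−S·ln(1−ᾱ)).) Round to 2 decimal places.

S = Σ Sᵢ = 198.0 m².
Absorption A = 45×0.07 + 18.2×0.09 + 45×0.69 + 4.6×0.22 + 85.2×0.02 = 38.554 sabins.
Mean coefficient ᾱ = A/S = 0.1947.
−S·ln(1−ᾱ) = −198.0 × ln(1 − 0.1947) = 42.875.
V = 15 × 3 × 3 = 135 m³.
RT60 = 0.161 × 135 / 42.875 = 0.51 s.

0.51 s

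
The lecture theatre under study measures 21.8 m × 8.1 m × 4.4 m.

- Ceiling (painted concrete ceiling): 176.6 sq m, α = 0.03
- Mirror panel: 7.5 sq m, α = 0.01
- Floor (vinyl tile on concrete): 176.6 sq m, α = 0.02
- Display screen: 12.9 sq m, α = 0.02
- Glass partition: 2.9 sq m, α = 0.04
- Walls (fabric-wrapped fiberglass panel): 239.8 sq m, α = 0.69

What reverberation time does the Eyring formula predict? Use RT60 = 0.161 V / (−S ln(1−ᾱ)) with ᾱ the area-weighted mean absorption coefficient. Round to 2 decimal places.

Total surface area S = 176.6 + 7.5 + 176.6 + 12.9 + 2.9 + 239.8 = 616.3 sq m.
Absorption A = 176.6·0.03 + 7.5·0.01 + 176.6·0.02 + 12.9·0.02 + 2.9·0.04 + 239.8·0.69 = 174.741 sabins.
Mean coefficient ᾱ = A/S = 0.2835.
−S·ln(1−ᾱ) = −616.3 × ln(1 − 0.2835) = 205.460.
V = 21.8 × 8.1 × 4.4 = 776.952 m³.
RT60 = 0.161 × 776.952 / 205.460 = 0.61 s.

0.61 seconds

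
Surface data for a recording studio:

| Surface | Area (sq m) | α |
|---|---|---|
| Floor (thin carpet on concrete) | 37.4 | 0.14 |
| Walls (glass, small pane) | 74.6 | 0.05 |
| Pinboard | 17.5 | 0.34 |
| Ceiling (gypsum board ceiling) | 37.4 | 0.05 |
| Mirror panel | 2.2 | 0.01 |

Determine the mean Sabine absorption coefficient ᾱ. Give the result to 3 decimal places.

0.099

S = Σ Sᵢ = 37.4 + 74.6 + 17.5 + 37.4 + 2.2 = 169.1 sq m.
Weighted sum Σ Sα = 16.808.
ᾱ = A/S = 0.099.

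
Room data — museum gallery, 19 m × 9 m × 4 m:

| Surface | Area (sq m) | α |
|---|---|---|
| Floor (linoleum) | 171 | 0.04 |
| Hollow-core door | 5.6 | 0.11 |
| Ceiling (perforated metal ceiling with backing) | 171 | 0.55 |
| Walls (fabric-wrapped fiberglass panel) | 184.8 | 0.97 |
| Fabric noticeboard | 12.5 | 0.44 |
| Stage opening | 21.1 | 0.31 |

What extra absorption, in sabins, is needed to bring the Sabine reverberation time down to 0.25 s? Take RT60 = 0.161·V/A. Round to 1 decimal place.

147.7 sabins

A₁ = Σ Sᵢαᵢ = 171×0.04 + 5.6×0.11 + 171×0.55 + 184.8×0.97 + 12.5×0.44 + 21.1×0.31 = 292.803 sabins.
For T = 0.25 s, need A₂ = 0.161·V/T = 0.161·684/0.25 = 440.496 sabins.
ΔA = A₂ − A₁ = 440.496 − 292.803 = 147.7 sabins.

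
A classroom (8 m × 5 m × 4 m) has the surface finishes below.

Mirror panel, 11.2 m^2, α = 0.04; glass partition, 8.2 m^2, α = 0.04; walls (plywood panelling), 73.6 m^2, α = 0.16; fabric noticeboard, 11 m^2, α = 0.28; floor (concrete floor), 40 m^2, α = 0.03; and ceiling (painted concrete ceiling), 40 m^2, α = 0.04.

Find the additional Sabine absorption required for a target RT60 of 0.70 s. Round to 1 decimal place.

A₁ = Σ Sᵢαᵢ = 11.2·0.04 + 8.2·0.04 + 73.6·0.16 + 11·0.28 + 40·0.03 + 40·0.04 = 18.432 sabins.
V = 160 m³. Required absorption A₂ = 0.161 × 160 / 0.70 = 36.800 sabins.
Shortfall: 36.800 − 18.432 = 18.4 sabins.

18.4 sabins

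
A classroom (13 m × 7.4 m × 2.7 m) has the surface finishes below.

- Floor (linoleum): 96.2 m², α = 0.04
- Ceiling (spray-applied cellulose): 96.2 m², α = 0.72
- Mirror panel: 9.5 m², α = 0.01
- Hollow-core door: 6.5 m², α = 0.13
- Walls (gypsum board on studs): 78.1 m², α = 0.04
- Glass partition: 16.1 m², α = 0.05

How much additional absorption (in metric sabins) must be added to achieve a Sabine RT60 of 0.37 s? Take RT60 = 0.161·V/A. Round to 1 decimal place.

35.0 sabins

Summing Sᵢαᵢ: 3.848 + 69.264 + 0.095 + 0.845 + 3.124 + 0.805 → A₁ = 77.981 sabins.
Target A₂ = 0.161·259.74/0.37 = 113.022 sabins (V = 259.74 m³).
Shortfall: 113.022 − 77.981 = 35.0 sabins.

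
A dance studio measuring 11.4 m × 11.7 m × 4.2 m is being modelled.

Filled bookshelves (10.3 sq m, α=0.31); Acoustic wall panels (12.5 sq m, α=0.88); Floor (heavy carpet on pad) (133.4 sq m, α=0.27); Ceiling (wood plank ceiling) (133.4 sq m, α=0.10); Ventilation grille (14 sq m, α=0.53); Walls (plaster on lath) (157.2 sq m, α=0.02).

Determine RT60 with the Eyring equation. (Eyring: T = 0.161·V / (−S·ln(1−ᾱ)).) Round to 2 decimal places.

1.12 s

S = Σ Sᵢ = 460.8 sq m.
Σ(Sᵢαᵢ) = 10.3×0.31 + 12.5×0.88 + 133.4×0.27 + 133.4×0.10 + 14×0.53 + 157.2×0.02 = 74.115.
Mean coefficient ᾱ = A/S = 0.1608.
−S·ln(1−ᾱ) = −460.8 × ln(1 − 0.1608) = 80.781.
V = 11.4 × 11.7 × 4.2 = 560.196 m³.
T = 0.161·V/[−S·ln(1−ᾱ)] = 0.161·560.196/80.781 = 1.12 s.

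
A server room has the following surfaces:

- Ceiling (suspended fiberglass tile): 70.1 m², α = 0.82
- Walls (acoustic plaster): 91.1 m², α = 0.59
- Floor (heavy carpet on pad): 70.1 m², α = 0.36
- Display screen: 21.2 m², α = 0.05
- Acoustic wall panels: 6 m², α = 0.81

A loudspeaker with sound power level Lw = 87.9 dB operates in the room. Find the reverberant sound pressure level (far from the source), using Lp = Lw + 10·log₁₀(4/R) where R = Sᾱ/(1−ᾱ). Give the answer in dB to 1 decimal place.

68.9 dB

Σ(Sᵢαᵢ) = 70.1×0.82 + 91.1×0.59 + 70.1×0.36 + 21.2×0.05 + 6×0.81 = 142.387; total area S = 258.5 m².
ᾱ = 0.5508, so room constant R = A/(1−ᾱ) = 316.979 m².
Lp = Lw + 10 log₁₀(4/R) = 87.9 -18.99 = 68.9 dB.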